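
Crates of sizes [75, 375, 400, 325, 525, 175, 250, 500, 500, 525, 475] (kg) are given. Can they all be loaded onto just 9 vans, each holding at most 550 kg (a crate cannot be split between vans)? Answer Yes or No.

A valid assignment using 9 vans:
  van 1: 525 = 525
  van 2: 525 = 525
  van 3: 500 = 500
  van 4: 500 = 500
  van 5: 475 + 75 = 550
  van 6: 400 = 400
  van 7: 375 + 175 = 550
  van 8: 325 = 325
  van 9: 250 = 250
Every load is within 550 kg, so 9 vans suffice.

Yes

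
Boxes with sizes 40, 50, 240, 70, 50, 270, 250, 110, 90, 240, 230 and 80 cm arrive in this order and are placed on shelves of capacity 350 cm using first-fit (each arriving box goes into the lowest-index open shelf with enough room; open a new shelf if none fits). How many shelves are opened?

6

  40 → shelf 1 (new)  [load 40/350]
  50 → shelf 1  [load 90/350]
  240 → shelf 1  [load 330/350]
  70 → shelf 2 (new)  [load 70/350]
  50 → shelf 2  [load 120/350]
  270 → shelf 3 (new)  [load 270/350]
  250 → shelf 4 (new)  [load 250/350]
  110 → shelf 2  [load 230/350]
  90 → shelf 2  [load 320/350]
  240 → shelf 5 (new)  [load 240/350]
  230 → shelf 6 (new)  [load 230/350]
  80 → shelf 3  [load 350/350]
6 shelves opened.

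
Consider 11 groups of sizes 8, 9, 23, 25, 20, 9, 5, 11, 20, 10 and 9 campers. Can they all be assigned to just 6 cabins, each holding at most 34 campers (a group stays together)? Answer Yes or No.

A valid assignment using 5 cabins:
  cabin 1: 25 + 9 = 34
  cabin 2: 23 + 11 = 34
  cabin 3: 20 + 10 = 30
  cabin 4: 20 + 9 + 5 = 34
  cabin 5: 9 + 8 = 17
That uses only 5 ≤ 6, so 6 cabins are enough.

Yes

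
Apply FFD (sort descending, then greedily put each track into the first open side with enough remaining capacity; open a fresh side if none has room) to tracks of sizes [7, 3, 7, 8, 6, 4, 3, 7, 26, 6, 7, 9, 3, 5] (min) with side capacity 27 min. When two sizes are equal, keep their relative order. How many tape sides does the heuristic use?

Sorted descending: 26, 9, 8, 7, 7, 7, 7, 6, 6, 5, 4, 3, 3, 3.
  26 → side 1 (new)  [load 26/27]
  9 → side 2 (new)  [load 9/27]
  8 → side 2  [load 17/27]
  7 → side 2  [load 24/27]
  7 → side 3 (new)  [load 7/27]
  7 → side 3  [load 14/27]
  7 → side 3  [load 21/27]
  6 → side 3  [load 27/27]
  6 → side 4 (new)  [load 6/27]
  5 → side 4  [load 11/27]
  4 → side 4  [load 15/27]
  3 → side 2  [load 27/27]
  3 → side 4  [load 18/27]
  3 → side 4  [load 21/27]
4 tape sides opened.

4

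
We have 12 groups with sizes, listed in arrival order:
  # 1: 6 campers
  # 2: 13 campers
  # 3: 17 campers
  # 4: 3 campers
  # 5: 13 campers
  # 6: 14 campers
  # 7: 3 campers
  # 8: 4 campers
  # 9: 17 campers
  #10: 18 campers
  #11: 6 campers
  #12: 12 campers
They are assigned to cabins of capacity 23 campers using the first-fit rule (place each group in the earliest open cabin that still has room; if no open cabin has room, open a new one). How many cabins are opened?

  6 → cabin 1 (new)  [load 6/23]
  13 → cabin 1  [load 19/23]
  17 → cabin 2 (new)  [load 17/23]
  3 → cabin 1  [load 22/23]
  13 → cabin 3 (new)  [load 13/23]
  14 → cabin 4 (new)  [load 14/23]
  3 → cabin 2  [load 20/23]
  4 → cabin 3  [load 17/23]
  17 → cabin 5 (new)  [load 17/23]
  18 → cabin 6 (new)  [load 18/23]
  6 → cabin 3  [load 23/23]
  12 → cabin 7 (new)  [load 12/23]
7 cabins opened.

7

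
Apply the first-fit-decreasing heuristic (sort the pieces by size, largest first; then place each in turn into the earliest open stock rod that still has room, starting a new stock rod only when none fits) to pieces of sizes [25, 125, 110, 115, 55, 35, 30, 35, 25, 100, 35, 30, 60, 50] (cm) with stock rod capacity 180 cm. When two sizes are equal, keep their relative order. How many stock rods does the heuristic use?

5

Sorted descending: 125, 115, 110, 100, 60, 55, 50, 35, 35, 35, 30, 30, 25, 25.
  125 → stock rod 1 (new)  [load 125/180]
  115 → stock rod 2 (new)  [load 115/180]
  110 → stock rod 3 (new)  [load 110/180]
  100 → stock rod 4 (new)  [load 100/180]
  60 → stock rod 2  [load 175/180]
  55 → stock rod 1  [load 180/180]
  50 → stock rod 3  [load 160/180]
  35 → stock rod 4  [load 135/180]
  35 → stock rod 4  [load 170/180]
  35 → stock rod 5 (new)  [load 35/180]
  30 → stock rod 5  [load 65/180]
  30 → stock rod 5  [load 95/180]
  25 → stock rod 5  [load 120/180]
  25 → stock rod 5  [load 145/180]
5 stock rods opened.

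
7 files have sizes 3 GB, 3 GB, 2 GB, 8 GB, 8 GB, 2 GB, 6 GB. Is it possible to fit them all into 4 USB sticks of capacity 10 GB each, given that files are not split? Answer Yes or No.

A valid assignment using 4 USB sticks:
  USB stick 1: 8 + 2 = 10
  USB stick 2: 8 + 2 = 10
  USB stick 3: 6 + 3 = 9
  USB stick 4: 3 = 3
Every load is within 10 GB, so 4 USB sticks suffice.

Yes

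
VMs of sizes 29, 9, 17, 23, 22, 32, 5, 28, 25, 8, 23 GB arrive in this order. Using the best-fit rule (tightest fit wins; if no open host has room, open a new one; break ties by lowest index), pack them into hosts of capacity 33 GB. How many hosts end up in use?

8

  29 → host 1 (new)  [load 29/33]
  9 → host 2 (new)  [load 9/33]
  17 → host 2  [load 26/33]
  23 → host 3 (new)  [load 23/33]
  22 → host 4 (new)  [load 22/33]
  32 → host 5 (new)  [load 32/33]
  5 → host 2  [load 31/33]
  28 → host 6 (new)  [load 28/33]
  25 → host 7 (new)  [load 25/33]
  8 → host 7  [load 33/33]
  23 → host 8 (new)  [load 23/33]
8 hosts opened.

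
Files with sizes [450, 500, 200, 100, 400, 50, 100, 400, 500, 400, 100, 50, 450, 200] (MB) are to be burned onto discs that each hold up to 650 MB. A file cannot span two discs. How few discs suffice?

Total = 500 + 500 + 450 + 450 + 400 + 400 + 400 + 200 + 200 + 100 + 100 + 100 + 50 + 50 = 3900 MB.
Lower bound: ⌈3900/650⌉ = 6 discs.
Also, 7 files each exceed 325 MB, and no two of those can share a disc, so at least 7 discs are needed.
A packing using 7 discs:
  disc 1: 500 + 100 + 50 = 650
  disc 2: 500 + 100 + 50 = 650
  disc 3: 450 + 200 = 650
  disc 4: 450 + 200 = 650
  disc 5: 400 + 100 = 500
  disc 6: 400 = 400
  disc 7: 400 = 400
This matches the lower bound, so 7 is optimal.

7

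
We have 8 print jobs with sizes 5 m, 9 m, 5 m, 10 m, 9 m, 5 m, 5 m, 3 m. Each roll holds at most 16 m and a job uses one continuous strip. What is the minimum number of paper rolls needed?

Total = 10 + 9 + 9 + 5 + 5 + 5 + 5 + 3 = 51 m.
Lower bound: ⌈51/16⌉ = 4 paper rolls.
A packing using 4 paper rolls:
  roll 1: 10 + 5 = 15
  roll 2: 9 + 5 = 14
  roll 3: 9 + 5 = 14
  roll 4: 5 + 3 = 8
This matches the lower bound, so 4 is optimal.

4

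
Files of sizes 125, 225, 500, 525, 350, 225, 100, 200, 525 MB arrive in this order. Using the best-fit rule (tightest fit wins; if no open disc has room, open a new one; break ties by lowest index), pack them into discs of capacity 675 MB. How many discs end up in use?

  125 → disc 1 (new)  [load 125/675]
  225 → disc 1  [load 350/675]
  500 → disc 2 (new)  [load 500/675]
  525 → disc 3 (new)  [load 525/675]
  350 → disc 4 (new)  [load 350/675]
  225 → disc 1  [load 575/675]
  100 → disc 1  [load 675/675]
  200 → disc 4  [load 550/675]
  525 → disc 5 (new)  [load 525/675]
5 discs opened.

5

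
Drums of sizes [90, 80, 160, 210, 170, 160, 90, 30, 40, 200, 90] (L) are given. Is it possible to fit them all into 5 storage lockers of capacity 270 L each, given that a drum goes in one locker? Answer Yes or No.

Total = 1320 L; ⌈1320/270⌉ = 5.
The bound of 5 does not rule out 5, but exhaustive search shows no assignment into 5 storage lockers of capacity 270 L exists — the minimum is 6.

No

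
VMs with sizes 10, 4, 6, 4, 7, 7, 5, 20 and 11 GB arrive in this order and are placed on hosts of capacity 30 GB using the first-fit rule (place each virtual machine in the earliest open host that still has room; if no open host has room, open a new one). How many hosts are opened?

3

  10 → host 1 (new)  [load 10/30]
  4 → host 1  [load 14/30]
  6 → host 1  [load 20/30]
  4 → host 1  [load 24/30]
  7 → host 2 (new)  [load 7/30]
  7 → host 2  [load 14/30]
  5 → host 1  [load 29/30]
  20 → host 3 (new)  [load 20/30]
  11 → host 2  [load 25/30]
3 hosts opened.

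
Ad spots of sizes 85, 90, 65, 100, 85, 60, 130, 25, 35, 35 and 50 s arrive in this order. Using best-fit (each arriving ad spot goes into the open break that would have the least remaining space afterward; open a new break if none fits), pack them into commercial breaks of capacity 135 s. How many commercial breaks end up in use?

  85 → break 1 (new)  [load 85/135]
  90 → break 2 (new)  [load 90/135]
  65 → break 3 (new)  [load 65/135]
  100 → break 4 (new)  [load 100/135]
  85 → break 5 (new)  [load 85/135]
  60 → break 3  [load 125/135]
  130 → break 6 (new)  [load 130/135]
  25 → break 4  [load 125/135]
  35 → break 2  [load 125/135]
  35 → break 1  [load 120/135]
  50 → break 5  [load 135/135]
6 commercial breaks opened.

6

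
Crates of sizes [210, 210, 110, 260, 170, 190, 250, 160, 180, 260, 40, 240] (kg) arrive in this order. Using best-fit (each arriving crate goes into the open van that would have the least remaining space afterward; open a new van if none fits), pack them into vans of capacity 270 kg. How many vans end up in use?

10

  210 → van 1 (new)  [load 210/270]
  210 → van 2 (new)  [load 210/270]
  110 → van 3 (new)  [load 110/270]
  260 → van 4 (new)  [load 260/270]
  170 → van 5 (new)  [load 170/270]
  190 → van 6 (new)  [load 190/270]
  250 → van 7 (new)  [load 250/270]
  160 → van 3  [load 270/270]
  180 → van 8 (new)  [load 180/270]
  260 → van 9 (new)  [load 260/270]
  40 → van 1  [load 250/270]
  240 → van 10 (new)  [load 240/270]
10 vans opened.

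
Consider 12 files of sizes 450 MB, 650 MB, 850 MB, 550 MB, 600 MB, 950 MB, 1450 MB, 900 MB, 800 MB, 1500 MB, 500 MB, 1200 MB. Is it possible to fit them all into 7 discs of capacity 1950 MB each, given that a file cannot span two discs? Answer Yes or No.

Yes

A valid assignment using 6 discs:
  disc 1: 1500 + 450 = 1950
  disc 2: 1450 + 500 = 1950
  disc 3: 1200 + 650 = 1850
  disc 4: 950 + 900 = 1850
  disc 5: 850 + 800 = 1650
  disc 6: 600 + 550 = 1150
That uses only 6 ≤ 7, so 7 discs are enough.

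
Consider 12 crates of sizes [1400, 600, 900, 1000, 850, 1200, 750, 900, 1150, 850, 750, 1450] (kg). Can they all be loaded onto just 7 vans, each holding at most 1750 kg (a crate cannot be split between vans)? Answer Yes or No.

Total = 11800 kg; ⌈11800/1750⌉ = 7.
The bound of 7 does not rule out 7, but exhaustive search shows no assignment into 7 vans of capacity 1750 kg exists — the minimum is 8.

No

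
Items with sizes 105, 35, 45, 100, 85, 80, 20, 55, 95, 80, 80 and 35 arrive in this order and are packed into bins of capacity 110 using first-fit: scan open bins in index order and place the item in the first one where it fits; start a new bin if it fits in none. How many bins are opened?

9

  105 → bin 1 (new)  [load 105/110]
  35 → bin 2 (new)  [load 35/110]
  45 → bin 2  [load 80/110]
  100 → bin 3 (new)  [load 100/110]
  85 → bin 4 (new)  [load 85/110]
  80 → bin 5 (new)  [load 80/110]
  20 → bin 2  [load 100/110]
  55 → bin 6 (new)  [load 55/110]
  95 → bin 7 (new)  [load 95/110]
  80 → bin 8 (new)  [load 80/110]
  80 → bin 9 (new)  [load 80/110]
  35 → bin 6  [load 90/110]
9 bins opened.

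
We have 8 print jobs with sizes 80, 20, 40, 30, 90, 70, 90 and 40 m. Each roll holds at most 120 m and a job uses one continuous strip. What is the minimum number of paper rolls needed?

Total = 90 + 90 + 80 + 70 + 40 + 40 + 30 + 20 = 460 m.
Lower bound: ⌈460/120⌉ = 4 paper rolls.
A packing using 4 paper rolls:
  roll 1: 90 + 30 = 120
  roll 2: 90 + 20 = 110
  roll 3: 80 + 40 = 120
  roll 4: 70 + 40 = 110
This matches the lower bound, so 4 is optimal.

4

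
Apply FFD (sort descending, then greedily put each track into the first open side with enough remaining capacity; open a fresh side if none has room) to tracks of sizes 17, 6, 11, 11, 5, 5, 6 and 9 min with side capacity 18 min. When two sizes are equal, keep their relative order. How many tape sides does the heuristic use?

Sorted descending: 17, 11, 11, 9, 6, 6, 5, 5.
  17 → side 1 (new)  [load 17/18]
  11 → side 2 (new)  [load 11/18]
  11 → side 3 (new)  [load 11/18]
  9 → side 4 (new)  [load 9/18]
  6 → side 2  [load 17/18]
  6 → side 3  [load 17/18]
  5 → side 4  [load 14/18]
  5 → side 5 (new)  [load 5/18]
5 tape sides opened.

5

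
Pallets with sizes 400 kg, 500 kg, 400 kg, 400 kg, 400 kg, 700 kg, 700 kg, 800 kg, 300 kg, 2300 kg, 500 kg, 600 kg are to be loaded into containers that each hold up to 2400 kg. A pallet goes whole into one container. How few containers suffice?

4

Total = 2300 + 800 + 700 + 700 + 600 + 500 + 500 + 400 + 400 + 400 + 400 + 300 = 8000 kg.
Lower bound: ⌈8000/2400⌉ = 4 containers.
A packing using 4 containers:
  container 1: 2300 = 2300
  container 2: 800 + 700 + 700 = 2200
  container 3: 600 + 500 + 500 + 400 + 400 = 2400
  container 4: 400 + 400 + 300 = 1100
This matches the lower bound, so 4 is optimal.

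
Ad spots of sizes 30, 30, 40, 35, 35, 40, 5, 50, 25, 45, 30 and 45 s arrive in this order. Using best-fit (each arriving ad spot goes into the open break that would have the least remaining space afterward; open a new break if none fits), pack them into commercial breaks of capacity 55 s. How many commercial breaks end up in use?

  30 → break 1 (new)  [load 30/55]
  30 → break 2 (new)  [load 30/55]
  40 → break 3 (new)  [load 40/55]
  35 → break 4 (new)  [load 35/55]
  35 → break 5 (new)  [load 35/55]
  40 → break 6 (new)  [load 40/55]
  5 → break 3  [load 45/55]
  50 → break 7 (new)  [load 50/55]
  25 → break 1  [load 55/55]
  45 → break 8 (new)  [load 45/55]
  30 → break 9 (new)  [load 30/55]
  45 → break 10 (new)  [load 45/55]
10 commercial breaks opened.

10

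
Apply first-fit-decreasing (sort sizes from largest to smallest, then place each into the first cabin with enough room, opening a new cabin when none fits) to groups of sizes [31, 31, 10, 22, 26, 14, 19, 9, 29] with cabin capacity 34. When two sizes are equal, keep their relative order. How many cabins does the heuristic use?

Sorted descending: 31, 31, 29, 26, 22, 19, 14, 10, 9.
  31 → cabin 1 (new)  [load 31/34]
  31 → cabin 2 (new)  [load 31/34]
  29 → cabin 3 (new)  [load 29/34]
  26 → cabin 4 (new)  [load 26/34]
  22 → cabin 5 (new)  [load 22/34]
  19 → cabin 6 (new)  [load 19/34]
  14 → cabin 6  [load 33/34]
  10 → cabin 5  [load 32/34]
  9 → cabin 7 (new)  [load 9/34]
7 cabins opened.

7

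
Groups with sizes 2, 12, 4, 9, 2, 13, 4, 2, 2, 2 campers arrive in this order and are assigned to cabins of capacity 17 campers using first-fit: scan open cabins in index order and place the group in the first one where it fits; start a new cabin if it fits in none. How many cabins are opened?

  2 → cabin 1 (new)  [load 2/17]
  12 → cabin 1  [load 14/17]
  4 → cabin 2 (new)  [load 4/17]
  9 → cabin 2  [load 13/17]
  2 → cabin 1  [load 16/17]
  13 → cabin 3 (new)  [load 13/17]
  4 → cabin 2  [load 17/17]
  2 → cabin 3  [load 15/17]
  2 → cabin 3  [load 17/17]
  2 → cabin 4 (new)  [load 2/17]
4 cabins opened.

4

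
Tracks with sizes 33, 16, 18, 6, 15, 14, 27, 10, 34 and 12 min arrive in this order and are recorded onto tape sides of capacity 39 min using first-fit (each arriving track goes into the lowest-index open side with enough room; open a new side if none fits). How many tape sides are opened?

  33 → side 1 (new)  [load 33/39]
  16 → side 2 (new)  [load 16/39]
  18 → side 2  [load 34/39]
  6 → side 1  [load 39/39]
  15 → side 3 (new)  [load 15/39]
  14 → side 3  [load 29/39]
  27 → side 4 (new)  [load 27/39]
  10 → side 3  [load 39/39]
  34 → side 5 (new)  [load 34/39]
  12 → side 4  [load 39/39]
5 tape sides opened.

5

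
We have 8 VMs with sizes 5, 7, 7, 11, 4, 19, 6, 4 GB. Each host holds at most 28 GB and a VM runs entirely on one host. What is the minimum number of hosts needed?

3

Total = 19 + 11 + 7 + 7 + 6 + 5 + 4 + 4 = 63 GB.
Lower bound: ⌈63/28⌉ = 3 hosts.
A packing using 3 hosts:
  host 1: 19 + 7 = 26
  host 2: 11 + 7 + 6 + 4 = 28
  host 3: 5 + 4 = 9
This matches the lower bound, so 3 is optimal.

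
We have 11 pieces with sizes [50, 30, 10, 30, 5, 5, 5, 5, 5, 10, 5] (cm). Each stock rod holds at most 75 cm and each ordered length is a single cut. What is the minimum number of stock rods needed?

Total = 50 + 30 + 30 + 10 + 10 + 5 + 5 + 5 + 5 + 5 + 5 = 160 cm.
Lower bound: ⌈160/75⌉ = 3 stock rods.
A packing using 3 stock rods:
  stock rod 1: 50 + 10 + 10 + 5 = 75
  stock rod 2: 30 + 30 + 5 + 5 + 5 = 75
  stock rod 3: 5 + 5 = 10
This matches the lower bound, so 3 is optimal.

3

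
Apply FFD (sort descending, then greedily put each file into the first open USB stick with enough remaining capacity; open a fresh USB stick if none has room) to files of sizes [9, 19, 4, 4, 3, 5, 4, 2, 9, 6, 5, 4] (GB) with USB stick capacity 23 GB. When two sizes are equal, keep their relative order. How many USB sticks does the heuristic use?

4

Sorted descending: 19, 9, 9, 6, 5, 5, 4, 4, 4, 4, 3, 2.
  19 → USB stick 1 (new)  [load 19/23]
  9 → USB stick 2 (new)  [load 9/23]
  9 → USB stick 2  [load 18/23]
  6 → USB stick 3 (new)  [load 6/23]
  5 → USB stick 2  [load 23/23]
  5 → USB stick 3  [load 11/23]
  4 → USB stick 1  [load 23/23]
  4 → USB stick 3  [load 15/23]
  4 → USB stick 3  [load 19/23]
  4 → USB stick 3  [load 23/23]
  3 → USB stick 4 (new)  [load 3/23]
  2 → USB stick 4  [load 5/23]
4 USB sticks opened.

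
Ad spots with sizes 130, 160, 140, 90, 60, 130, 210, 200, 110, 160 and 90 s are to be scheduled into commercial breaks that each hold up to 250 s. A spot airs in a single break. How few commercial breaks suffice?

7

Total = 210 + 200 + 160 + 160 + 140 + 130 + 130 + 110 + 90 + 90 + 60 = 1480 s.
Lower bound: ⌈1480/250⌉ = 6 commercial breaks.
Also, 7 ad spots each exceed 125 s, and no two of those can share a break, so at least 7 commercial breaks are needed.
A packing using 7 commercial breaks:
  break 1: 210 = 210
  break 2: 200 = 200
  break 3: 160 + 90 = 250
  break 4: 160 + 90 = 250
  break 5: 140 + 110 = 250
  break 6: 130 + 60 = 190
  break 7: 130 = 130
This matches the lower bound, so 7 is optimal.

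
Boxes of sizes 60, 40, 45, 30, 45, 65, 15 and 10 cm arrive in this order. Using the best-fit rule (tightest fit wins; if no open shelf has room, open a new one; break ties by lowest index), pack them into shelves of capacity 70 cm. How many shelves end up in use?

  60 → shelf 1 (new)  [load 60/70]
  40 → shelf 2 (new)  [load 40/70]
  45 → shelf 3 (new)  [load 45/70]
  30 → shelf 2  [load 70/70]
  45 → shelf 4 (new)  [load 45/70]
  65 → shelf 5 (new)  [load 65/70]
  15 → shelf 3  [load 60/70]
  10 → shelf 1  [load 70/70]
5 shelves opened.

5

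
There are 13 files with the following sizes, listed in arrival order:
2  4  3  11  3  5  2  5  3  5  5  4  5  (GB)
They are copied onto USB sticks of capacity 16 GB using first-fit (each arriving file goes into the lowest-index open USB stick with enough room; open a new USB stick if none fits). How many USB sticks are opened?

  2 → USB stick 1 (new)  [load 2/16]
  4 → USB stick 1  [load 6/16]
  3 → USB stick 1  [load 9/16]
  11 → USB stick 2 (new)  [load 11/16]
  3 → USB stick 1  [load 12/16]
  5 → USB stick 2  [load 16/16]
  2 → USB stick 1  [load 14/16]
  5 → USB stick 3 (new)  [load 5/16]
  3 → USB stick 3  [load 8/16]
  5 → USB stick 3  [load 13/16]
  5 → USB stick 4 (new)  [load 5/16]
  4 → USB stick 4  [load 9/16]
  5 → USB stick 4  [load 14/16]
4 USB sticks opened.

4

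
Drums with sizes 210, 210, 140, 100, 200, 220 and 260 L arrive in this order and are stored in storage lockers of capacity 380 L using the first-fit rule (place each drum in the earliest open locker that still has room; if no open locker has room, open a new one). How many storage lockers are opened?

  210 → locker 1 (new)  [load 210/380]
  210 → locker 2 (new)  [load 210/380]
  140 → locker 1  [load 350/380]
  100 → locker 2  [load 310/380]
  200 → locker 3 (new)  [load 200/380]
  220 → locker 4 (new)  [load 220/380]
  260 → locker 5 (new)  [load 260/380]
5 storage lockers opened.

5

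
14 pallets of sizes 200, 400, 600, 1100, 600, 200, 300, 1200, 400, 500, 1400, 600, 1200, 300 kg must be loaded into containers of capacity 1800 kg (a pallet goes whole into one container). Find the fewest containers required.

5

Total = 1400 + 1200 + 1200 + 1100 + 600 + 600 + 600 + 500 + 400 + 400 + 300 + 300 + 200 + 200 = 9000 kg.
Lower bound: ⌈9000/1800⌉ = 5 containers.
A packing using 5 containers:
  container 1: 1400 + 400 = 1800
  container 2: 1200 + 600 = 1800
  container 3: 1200 + 600 = 1800
  container 4: 1100 + 500 + 200 = 1800
  container 5: 600 + 400 + 300 + 300 + 200 = 1800
This matches the lower bound, so 5 is optimal.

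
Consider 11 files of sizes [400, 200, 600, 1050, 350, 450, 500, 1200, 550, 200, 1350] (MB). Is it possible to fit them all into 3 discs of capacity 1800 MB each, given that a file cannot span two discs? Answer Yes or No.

No

Total = 6850 MB; ⌈6850/1800⌉ = 4.
At least 4 discs are required, but only 3 are allowed.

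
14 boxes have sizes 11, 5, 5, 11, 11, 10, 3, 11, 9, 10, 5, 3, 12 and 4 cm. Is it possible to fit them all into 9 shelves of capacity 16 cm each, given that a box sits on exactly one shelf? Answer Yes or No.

A valid assignment using 8 shelves:
  shelf 1: 12 + 4 = 16
  shelf 2: 11 + 5 = 16
  shelf 3: 11 + 5 = 16
  shelf 4: 11 + 5 = 16
  shelf 5: 11 + 3 = 14
  shelf 6: 10 + 3 = 13
  shelf 7: 10 = 10
  shelf 8: 9 = 9
That uses only 8 ≤ 9, so 9 shelves are enough.

Yes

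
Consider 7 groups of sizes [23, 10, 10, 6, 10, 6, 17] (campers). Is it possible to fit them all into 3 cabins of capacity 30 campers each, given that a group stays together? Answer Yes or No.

Yes

A valid assignment using 3 cabins:
  cabin 1: 23 + 6 = 29
  cabin 2: 17 + 10 = 27
  cabin 3: 10 + 10 + 6 = 26
Every load is within 30 campers, so 3 cabins suffice.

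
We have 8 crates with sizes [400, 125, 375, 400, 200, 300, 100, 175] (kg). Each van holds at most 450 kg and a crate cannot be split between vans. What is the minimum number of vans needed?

Total = 400 + 400 + 375 + 300 + 200 + 175 + 125 + 100 = 2075 kg.
Lower bound: ⌈2075/450⌉ = 5 vans.
A packing using 6 vans:
  van 1: 400 = 400
  van 2: 400 = 400
  van 3: 375 = 375
  van 4: 300 + 125 = 425
  van 5: 200 + 175 = 375
  van 6: 100 = 100
No arrangement into 5 vans stays within capacity, so 6 is optimal.

6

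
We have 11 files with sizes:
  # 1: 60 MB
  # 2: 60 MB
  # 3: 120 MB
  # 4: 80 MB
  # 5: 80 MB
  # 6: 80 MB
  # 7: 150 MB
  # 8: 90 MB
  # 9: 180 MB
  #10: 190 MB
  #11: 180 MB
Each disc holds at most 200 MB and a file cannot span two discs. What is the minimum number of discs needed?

7

Total = 190 + 180 + 180 + 150 + 120 + 90 + 80 + 80 + 80 + 60 + 60 = 1270 MB.
Lower bound: ⌈1270/200⌉ = 7 discs.
A packing using 7 discs:
  disc 1: 190 = 190
  disc 2: 180 = 180
  disc 3: 180 = 180
  disc 4: 150 = 150
  disc 5: 120 + 80 = 200
  disc 6: 90 + 80 = 170
  disc 7: 80 + 60 + 60 = 200
This matches the lower bound, so 7 is optimal.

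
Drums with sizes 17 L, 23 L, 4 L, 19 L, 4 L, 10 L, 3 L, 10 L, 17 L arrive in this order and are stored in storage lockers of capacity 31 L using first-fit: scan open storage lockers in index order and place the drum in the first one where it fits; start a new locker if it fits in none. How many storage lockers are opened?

  17 → locker 1 (new)  [load 17/31]
  23 → locker 2 (new)  [load 23/31]
  4 → locker 1  [load 21/31]
  19 → locker 3 (new)  [load 19/31]
  4 → locker 1  [load 25/31]
  10 → locker 3  [load 29/31]
  3 → locker 1  [load 28/31]
  10 → locker 4 (new)  [load 10/31]
  17 → locker 4  [load 27/31]
4 storage lockers opened.

4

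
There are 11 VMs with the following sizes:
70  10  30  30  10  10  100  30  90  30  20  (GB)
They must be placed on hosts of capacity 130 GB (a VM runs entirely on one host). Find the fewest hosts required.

4

Total = 100 + 90 + 70 + 30 + 30 + 30 + 30 + 20 + 10 + 10 + 10 = 430 GB.
Lower bound: ⌈430/130⌉ = 4 hosts.
A packing using 4 hosts:
  host 1: 100 + 30 = 130
  host 2: 90 + 30 + 10 = 130
  host 3: 70 + 30 + 30 = 130
  host 4: 20 + 10 + 10 = 40
This matches the lower bound, so 4 is optimal.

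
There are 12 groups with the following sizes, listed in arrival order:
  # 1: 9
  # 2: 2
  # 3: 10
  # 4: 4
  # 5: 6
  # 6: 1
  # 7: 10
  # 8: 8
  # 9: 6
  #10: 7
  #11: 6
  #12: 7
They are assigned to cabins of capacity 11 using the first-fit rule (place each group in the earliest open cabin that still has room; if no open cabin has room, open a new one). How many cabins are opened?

9

  9 → cabin 1 (new)  [load 9/11]
  2 → cabin 1  [load 11/11]
  10 → cabin 2 (new)  [load 10/11]
  4 → cabin 3 (new)  [load 4/11]
  6 → cabin 3  [load 10/11]
  1 → cabin 2  [load 11/11]
  10 → cabin 4 (new)  [load 10/11]
  8 → cabin 5 (new)  [load 8/11]
  6 → cabin 6 (new)  [load 6/11]
  7 → cabin 7 (new)  [load 7/11]
  6 → cabin 8 (new)  [load 6/11]
  7 → cabin 9 (new)  [load 7/11]
9 cabins opened.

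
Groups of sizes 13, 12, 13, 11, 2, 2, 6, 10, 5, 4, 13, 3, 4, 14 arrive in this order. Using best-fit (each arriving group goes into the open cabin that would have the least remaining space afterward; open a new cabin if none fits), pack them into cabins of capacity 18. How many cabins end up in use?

  13 → cabin 1 (new)  [load 13/18]
  12 → cabin 2 (new)  [load 12/18]
  13 → cabin 3 (new)  [load 13/18]
  11 → cabin 4 (new)  [load 11/18]
  2 → cabin 1  [load 15/18]
  2 → cabin 1  [load 17/18]
  6 → cabin 2  [load 18/18]
  10 → cabin 5 (new)  [load 10/18]
  5 → cabin 3  [load 18/18]
  4 → cabin 4  [load 15/18]
  13 → cabin 6 (new)  [load 13/18]
  3 → cabin 4  [load 18/18]
  4 → cabin 6  [load 17/18]
  14 → cabin 7 (new)  [load 14/18]
7 cabins opened.

7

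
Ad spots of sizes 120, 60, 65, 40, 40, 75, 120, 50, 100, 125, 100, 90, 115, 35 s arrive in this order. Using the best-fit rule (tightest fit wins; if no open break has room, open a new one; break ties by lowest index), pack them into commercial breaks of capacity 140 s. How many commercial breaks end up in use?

  120 → break 1 (new)  [load 120/140]
  60 → break 2 (new)  [load 60/140]
  65 → break 2  [load 125/140]
  40 → break 3 (new)  [load 40/140]
  40 → break 3  [load 80/140]
  75 → break 4 (new)  [load 75/140]
  120 → break 5 (new)  [load 120/140]
  50 → break 3  [load 130/140]
  100 → break 6 (new)  [load 100/140]
  125 → break 7 (new)  [load 125/140]
  100 → break 8 (new)  [load 100/140]
  90 → break 9 (new)  [load 90/140]
  115 → break 10 (new)  [load 115/140]
  35 → break 6  [load 135/140]
10 commercial breaks opened.

10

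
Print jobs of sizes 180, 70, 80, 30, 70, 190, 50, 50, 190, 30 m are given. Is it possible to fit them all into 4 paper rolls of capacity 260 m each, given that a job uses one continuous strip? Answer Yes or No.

Yes

A valid assignment using 4 paper rolls:
  roll 1: 190 + 70 = 260
  roll 2: 190 + 70 = 260
  roll 3: 180 + 80 = 260
  roll 4: 50 + 50 + 30 + 30 = 160
Every load is within 260 m, so 4 paper rolls suffice.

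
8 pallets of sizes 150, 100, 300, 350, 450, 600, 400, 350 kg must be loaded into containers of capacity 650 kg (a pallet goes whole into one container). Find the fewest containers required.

Total = 600 + 450 + 400 + 350 + 350 + 300 + 150 + 100 = 2700 kg.
Lower bound: ⌈2700/650⌉ = 5 containers.
A packing using 5 containers:
  container 1: 600 = 600
  container 2: 450 + 150 = 600
  container 3: 400 + 100 = 500
  container 4: 350 + 300 = 650
  container 5: 350 = 350
This matches the lower bound, so 5 is optimal.

5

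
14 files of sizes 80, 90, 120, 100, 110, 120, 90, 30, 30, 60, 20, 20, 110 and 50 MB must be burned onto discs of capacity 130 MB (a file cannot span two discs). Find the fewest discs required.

Total = 120 + 120 + 110 + 110 + 100 + 90 + 90 + 80 + 60 + 50 + 30 + 30 + 20 + 20 = 1030 MB.
Lower bound: ⌈1030/130⌉ = 8 discs.
A packing using 9 discs:
  disc 1: 120 = 120
  disc 2: 120 = 120
  disc 3: 110 + 20 = 130
  disc 4: 110 + 20 = 130
  disc 5: 100 + 30 = 130
  disc 6: 90 + 30 = 120
  disc 7: 90 = 90
  disc 8: 80 + 50 = 130
  disc 9: 60 = 60
No arrangement into 8 discs stays within capacity, so 9 is optimal.

9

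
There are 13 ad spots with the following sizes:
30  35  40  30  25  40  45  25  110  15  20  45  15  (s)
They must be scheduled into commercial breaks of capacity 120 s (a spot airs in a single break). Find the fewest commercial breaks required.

5

Total = 110 + 45 + 45 + 40 + 40 + 35 + 30 + 30 + 25 + 25 + 20 + 15 + 15 = 475 s.
Lower bound: ⌈475/120⌉ = 4 commercial breaks.
A packing using 5 commercial breaks:
  break 1: 110 = 110
  break 2: 45 + 45 + 30 = 120
  break 3: 40 + 40 + 35 = 115
  break 4: 30 + 25 + 25 + 20 + 15 = 115
  break 5: 15 = 15
No arrangement into 4 commercial breaks stays within capacity, so 5 is optimal.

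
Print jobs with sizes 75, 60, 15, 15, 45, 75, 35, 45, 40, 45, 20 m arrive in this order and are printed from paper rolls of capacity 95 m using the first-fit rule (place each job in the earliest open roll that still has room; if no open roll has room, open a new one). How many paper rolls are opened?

  75 → roll 1 (new)  [load 75/95]
  60 → roll 2 (new)  [load 60/95]
  15 → roll 1  [load 90/95]
  15 → roll 2  [load 75/95]
  45 → roll 3 (new)  [load 45/95]
  75 → roll 4 (new)  [load 75/95]
  35 → roll 3  [load 80/95]
  45 → roll 5 (new)  [load 45/95]
  40 → roll 5  [load 85/95]
  45 → roll 6 (new)  [load 45/95]
  20 → roll 2  [load 95/95]
6 paper rolls opened.

6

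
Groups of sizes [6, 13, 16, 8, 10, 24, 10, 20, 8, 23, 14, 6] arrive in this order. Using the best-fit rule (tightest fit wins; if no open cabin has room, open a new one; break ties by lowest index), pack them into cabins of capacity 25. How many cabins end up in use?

  6 → cabin 1 (new)  [load 6/25]
  13 → cabin 1  [load 19/25]
  16 → cabin 2 (new)  [load 16/25]
  8 → cabin 2  [load 24/25]
  10 → cabin 3 (new)  [load 10/25]
  24 → cabin 4 (new)  [load 24/25]
  10 → cabin 3  [load 20/25]
  20 → cabin 5 (new)  [load 20/25]
  8 → cabin 6 (new)  [load 8/25]
  23 → cabin 7 (new)  [load 23/25]
  14 → cabin 6  [load 22/25]
  6 → cabin 1  [load 25/25]
7 cabins opened.

7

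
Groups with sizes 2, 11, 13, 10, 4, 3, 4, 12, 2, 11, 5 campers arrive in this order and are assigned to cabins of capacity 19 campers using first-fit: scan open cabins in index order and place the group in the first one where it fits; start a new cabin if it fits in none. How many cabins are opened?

  2 → cabin 1 (new)  [load 2/19]
  11 → cabin 1  [load 13/19]
  13 → cabin 2 (new)  [load 13/19]
  10 → cabin 3 (new)  [load 10/19]
  4 → cabin 1  [load 17/19]
  3 → cabin 2  [load 16/19]
  4 → cabin 3  [load 14/19]
  12 → cabin 4 (new)  [load 12/19]
  2 → cabin 1  [load 19/19]
  11 → cabin 5 (new)  [load 11/19]
  5 → cabin 3  [load 19/19]
5 cabins opened.

5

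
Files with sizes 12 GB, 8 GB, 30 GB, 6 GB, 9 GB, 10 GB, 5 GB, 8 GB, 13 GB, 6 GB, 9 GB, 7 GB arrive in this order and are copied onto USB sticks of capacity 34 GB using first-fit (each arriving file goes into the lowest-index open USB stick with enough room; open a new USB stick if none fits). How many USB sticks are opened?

4

  12 → USB stick 1 (new)  [load 12/34]
  8 → USB stick 1  [load 20/34]
  30 → USB stick 2 (new)  [load 30/34]
  6 → USB stick 1  [load 26/34]
  9 → USB stick 3 (new)  [load 9/34]
  10 → USB stick 3  [load 19/34]
  5 → USB stick 1  [load 31/34]
  8 → USB stick 3  [load 27/34]
  13 → USB stick 4 (new)  [load 13/34]
  6 → USB stick 3  [load 33/34]
  9 → USB stick 4  [load 22/34]
  7 → USB stick 4  [load 29/34]
4 USB sticks opened.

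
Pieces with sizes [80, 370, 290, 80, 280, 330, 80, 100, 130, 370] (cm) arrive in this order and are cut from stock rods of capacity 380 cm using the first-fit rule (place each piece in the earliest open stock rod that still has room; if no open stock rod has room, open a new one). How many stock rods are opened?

  80 → stock rod 1 (new)  [load 80/380]
  370 → stock rod 2 (new)  [load 370/380]
  290 → stock rod 1  [load 370/380]
  80 → stock rod 3 (new)  [load 80/380]
  280 → stock rod 3  [load 360/380]
  330 → stock rod 4 (new)  [load 330/380]
  80 → stock rod 5 (new)  [load 80/380]
  100 → stock rod 5  [load 180/380]
  130 → stock rod 5  [load 310/380]
  370 → stock rod 6 (new)  [load 370/380]
6 stock rods opened.

6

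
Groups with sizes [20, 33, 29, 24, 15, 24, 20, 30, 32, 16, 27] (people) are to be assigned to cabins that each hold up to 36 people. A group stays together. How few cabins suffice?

9

Total = 33 + 32 + 30 + 29 + 27 + 24 + 24 + 20 + 20 + 16 + 15 = 270 people.
Lower bound: ⌈270/36⌉ = 8 cabins.
Also, 9 groups each exceed 18 people, and no two of those can share a cabin, so at least 9 cabins are needed.
A packing using 9 cabins:
  cabin 1: 33 = 33
  cabin 2: 32 = 32
  cabin 3: 30 = 30
  cabin 4: 29 = 29
  cabin 5: 27 = 27
  cabin 6: 24 = 24
  cabin 7: 24 = 24
  cabin 8: 20 + 16 = 36
  cabin 9: 20 + 15 = 35
This matches the lower bound, so 9 is optimal.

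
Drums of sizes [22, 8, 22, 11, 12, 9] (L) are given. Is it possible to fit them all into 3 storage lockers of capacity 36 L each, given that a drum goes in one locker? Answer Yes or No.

A valid assignment using 3 storage lockers:
  locker 1: 22 + 12 = 34
  locker 2: 22 + 11 = 33
  locker 3: 9 + 8 = 17
Every load is within 36 L, so 3 storage lockers suffice.

Yes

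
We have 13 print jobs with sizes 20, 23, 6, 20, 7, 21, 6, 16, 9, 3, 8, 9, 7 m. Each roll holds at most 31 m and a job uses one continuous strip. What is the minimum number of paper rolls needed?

6

Total = 23 + 21 + 20 + 20 + 16 + 9 + 9 + 8 + 7 + 7 + 6 + 6 + 3 = 155 m.
Lower bound: ⌈155/31⌉ = 5 paper rolls.
A packing using 6 paper rolls:
  roll 1: 23 + 8 = 31
  roll 2: 21 + 9 = 30
  roll 3: 20 + 9 = 29
  roll 4: 20 + 7 + 3 = 30
  roll 5: 16 + 7 + 6 = 29
  roll 6: 6 = 6
No arrangement into 5 paper rolls stays within capacity, so 6 is optimal.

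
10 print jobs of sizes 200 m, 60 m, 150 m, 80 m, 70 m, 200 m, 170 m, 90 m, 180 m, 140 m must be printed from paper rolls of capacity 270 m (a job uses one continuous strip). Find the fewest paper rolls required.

Total = 200 + 200 + 180 + 170 + 150 + 140 + 90 + 80 + 70 + 60 = 1340 m.
Lower bound: ⌈1340/270⌉ = 5 paper rolls.
Also, 6 print jobs each exceed 135 m, and no two of those can share a roll, so at least 6 paper rolls are needed.
A packing using 6 paper rolls:
  roll 1: 200 + 70 = 270
  roll 2: 200 + 60 = 260
  roll 3: 180 + 90 = 270
  roll 4: 170 + 80 = 250
  roll 5: 150 = 150
  roll 6: 140 = 140
This matches the lower bound, so 6 is optimal.

6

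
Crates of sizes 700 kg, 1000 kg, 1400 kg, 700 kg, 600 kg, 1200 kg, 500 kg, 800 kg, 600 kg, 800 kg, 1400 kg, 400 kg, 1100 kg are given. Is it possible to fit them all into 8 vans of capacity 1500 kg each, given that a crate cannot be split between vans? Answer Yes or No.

A valid assignment using 8 vans:
  van 1: 1400 = 1400
  van 2: 1400 = 1400
  van 3: 1200 = 1200
  van 4: 1100 + 400 = 1500
  van 5: 1000 + 500 = 1500
  van 6: 800 + 700 = 1500
  van 7: 800 + 700 = 1500
  van 8: 600 + 600 = 1200
Every load is within 1500 kg, so 8 vans suffice.

Yes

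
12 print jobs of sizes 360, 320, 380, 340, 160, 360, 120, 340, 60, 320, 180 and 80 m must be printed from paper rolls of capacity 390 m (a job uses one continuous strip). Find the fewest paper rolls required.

Total = 380 + 360 + 360 + 340 + 340 + 320 + 320 + 180 + 160 + 120 + 80 + 60 = 3020 m.
Lower bound: ⌈3020/390⌉ = 8 paper rolls.
A packing using 9 paper rolls:
  roll 1: 380 = 380
  roll 2: 360 = 360
  roll 3: 360 = 360
  roll 4: 340 = 340
  roll 5: 340 = 340
  roll 6: 320 + 60 = 380
  roll 7: 320 = 320
  roll 8: 180 + 160 = 340
  roll 9: 120 + 80 = 200
No arrangement into 8 paper rolls stays within capacity, so 9 is optimal.

9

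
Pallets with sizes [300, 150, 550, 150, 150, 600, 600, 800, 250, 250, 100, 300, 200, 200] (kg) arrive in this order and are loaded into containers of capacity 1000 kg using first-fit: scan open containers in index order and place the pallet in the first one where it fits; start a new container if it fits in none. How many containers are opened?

  300 → container 1 (new)  [load 300/1000]
  150 → container 1  [load 450/1000]
  550 → container 1  [load 1000/1000]
  150 → container 2 (new)  [load 150/1000]
  150 → container 2  [load 300/1000]
  600 → container 2  [load 900/1000]
  600 → container 3 (new)  [load 600/1000]
  800 → container 4 (new)  [load 800/1000]
  250 → container 3  [load 850/1000]
  250 → container 5 (new)  [load 250/1000]
  100 → container 2  [load 1000/1000]
  300 → container 5  [load 550/1000]
  200 → container 4  [load 1000/1000]
  200 → container 5  [load 750/1000]
5 containers opened.

5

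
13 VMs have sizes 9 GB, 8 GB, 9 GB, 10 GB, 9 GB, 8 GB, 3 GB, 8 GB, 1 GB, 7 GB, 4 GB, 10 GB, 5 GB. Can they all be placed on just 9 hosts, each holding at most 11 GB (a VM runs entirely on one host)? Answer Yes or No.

Total = 91 GB; ⌈91/11⌉ = 9.
The bound of 9 does not rule out 9, but exhaustive search shows no assignment into 9 hosts of capacity 11 GB exists — the minimum is 10.

No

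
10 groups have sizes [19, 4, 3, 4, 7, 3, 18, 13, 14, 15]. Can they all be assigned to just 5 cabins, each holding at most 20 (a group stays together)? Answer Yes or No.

Total = 100; ⌈100/20⌉ = 5.
The bound of 5 does not rule out 5, but exhaustive search shows no assignment into 5 cabins of capacity 20 exists — the minimum is 6.

No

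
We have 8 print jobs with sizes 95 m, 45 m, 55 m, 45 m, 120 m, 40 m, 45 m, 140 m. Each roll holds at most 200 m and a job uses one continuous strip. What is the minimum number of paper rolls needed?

4

Total = 140 + 120 + 95 + 55 + 45 + 45 + 45 + 40 = 585 m.
Lower bound: ⌈585/200⌉ = 3 paper rolls.
A packing using 4 paper rolls:
  roll 1: 140 + 55 = 195
  roll 2: 120 + 45 = 165
  roll 3: 95 + 45 + 45 = 185
  roll 4: 40 = 40
No arrangement into 3 paper rolls stays within capacity, so 4 is optimal.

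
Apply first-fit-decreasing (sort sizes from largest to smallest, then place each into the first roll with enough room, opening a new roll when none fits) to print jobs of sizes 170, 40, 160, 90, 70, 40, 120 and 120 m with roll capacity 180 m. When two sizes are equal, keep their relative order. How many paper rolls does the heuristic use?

5

Sorted descending: 170, 160, 120, 120, 90, 70, 40, 40.
  170 → roll 1 (new)  [load 170/180]
  160 → roll 2 (new)  [load 160/180]
  120 → roll 3 (new)  [load 120/180]
  120 → roll 4 (new)  [load 120/180]
  90 → roll 5 (new)  [load 90/180]
  70 → roll 5  [load 160/180]
  40 → roll 3  [load 160/180]
  40 → roll 4  [load 160/180]
5 paper rolls opened.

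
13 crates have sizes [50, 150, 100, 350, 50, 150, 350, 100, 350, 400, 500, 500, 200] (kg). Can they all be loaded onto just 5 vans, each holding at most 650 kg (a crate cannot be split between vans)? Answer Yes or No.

No

Total = 3250 kg; ⌈3250/650⌉ = 5.
6 crates each exceed half the capacity and cannot share a van, forcing at least 6 vans.
At least 6 vans are required, but only 5 are allowed.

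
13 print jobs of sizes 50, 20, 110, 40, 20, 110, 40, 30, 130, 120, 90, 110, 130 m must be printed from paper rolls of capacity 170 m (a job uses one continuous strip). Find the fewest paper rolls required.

Total = 130 + 130 + 120 + 110 + 110 + 110 + 90 + 50 + 40 + 40 + 30 + 20 + 20 = 1000 m.
Lower bound: ⌈1000/170⌉ = 6 paper rolls.
Also, 7 print jobs each exceed 85 m, and no two of those can share a roll, so at least 7 paper rolls are needed.
A packing using 7 paper rolls:
  roll 1: 130 + 40 = 170
  roll 2: 130 + 40 = 170
  roll 3: 120 + 50 = 170
  roll 4: 110 + 30 + 20 = 160
  roll 5: 110 + 20 = 130
  roll 6: 110 = 110
  roll 7: 90 = 90
This matches the lower bound, so 7 is optimal.

7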